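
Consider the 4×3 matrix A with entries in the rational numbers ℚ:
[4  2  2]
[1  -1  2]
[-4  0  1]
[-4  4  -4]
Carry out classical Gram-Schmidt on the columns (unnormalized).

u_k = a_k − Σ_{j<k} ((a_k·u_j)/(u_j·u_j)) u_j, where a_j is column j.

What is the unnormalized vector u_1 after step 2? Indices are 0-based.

u_1 = (134/49, -40/49, -36/49, 160/49)

Step 1: u_0 = a_0 = (4, 1, -4, -4).
Step 2: u_1 = a_1 − (-9/49)·u_0 = (134/49, -40/49, -36/49, 160/49).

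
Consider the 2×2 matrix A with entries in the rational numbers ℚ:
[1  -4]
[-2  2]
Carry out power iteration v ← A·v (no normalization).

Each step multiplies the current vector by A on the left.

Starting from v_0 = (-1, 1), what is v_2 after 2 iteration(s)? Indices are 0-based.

v_0 = (-1, 1).
v_1 = A·v_0 = (-5, 4).
v_2 = A·v_1 = (-21, 18).

v_2 = (-21, 18)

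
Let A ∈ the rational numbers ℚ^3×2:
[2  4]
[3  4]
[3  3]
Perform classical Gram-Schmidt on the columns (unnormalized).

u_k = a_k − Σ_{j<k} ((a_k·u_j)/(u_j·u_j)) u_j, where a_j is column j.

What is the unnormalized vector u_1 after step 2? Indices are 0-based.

u_1 = (15/11, 1/22, -21/22)

Step 1: u_0 = a_0 = (2, 3, 3).
Step 2: u_1 = a_1 − (29/22)·u_0 = (15/11, 1/22, -21/22).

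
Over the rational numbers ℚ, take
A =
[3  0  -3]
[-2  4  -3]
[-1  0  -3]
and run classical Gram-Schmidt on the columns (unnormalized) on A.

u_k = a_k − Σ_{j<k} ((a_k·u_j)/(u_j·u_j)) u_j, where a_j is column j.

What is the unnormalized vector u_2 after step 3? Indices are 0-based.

Step 1: u_0 = a_0 = (3, -2, -1).
Step 2: u_1 = a_1 − (-4/7)·u_0 = (12/7, 20/7, -4/7).
Step 3: u_2 = a_2 − (0)·u_0 − (-21/20)·u_1 = (-6/5, 0, -18/5).

u_2 = (-6/5, 0, -18/5)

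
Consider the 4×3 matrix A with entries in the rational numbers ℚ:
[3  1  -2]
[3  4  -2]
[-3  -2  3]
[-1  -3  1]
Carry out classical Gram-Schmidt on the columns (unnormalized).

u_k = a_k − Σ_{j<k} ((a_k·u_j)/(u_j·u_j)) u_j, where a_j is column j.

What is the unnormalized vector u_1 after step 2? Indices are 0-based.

Step 1: u_0 = a_0 = (3, 3, -3, -1).
Step 2: u_1 = a_1 − (6/7)·u_0 = (-11/7, 10/7, 4/7, -15/7).

u_1 = (-11/7, 10/7, 4/7, -15/7)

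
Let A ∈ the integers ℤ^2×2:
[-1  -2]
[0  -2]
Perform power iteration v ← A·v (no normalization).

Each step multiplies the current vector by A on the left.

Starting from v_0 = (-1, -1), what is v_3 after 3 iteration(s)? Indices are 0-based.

v_0 = (-1, -1).
v_1 = A·v_0 = (3, 2).
v_2 = A·v_1 = (-7, -4).
v_3 = A·v_2 = (15, 8).

v_3 = (15, 8)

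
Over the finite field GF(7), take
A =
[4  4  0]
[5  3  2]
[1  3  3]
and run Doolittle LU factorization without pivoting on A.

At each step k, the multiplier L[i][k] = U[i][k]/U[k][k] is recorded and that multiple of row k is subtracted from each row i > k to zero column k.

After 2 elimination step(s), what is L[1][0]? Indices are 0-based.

L[1][0] = 3

Step 1: pivot at (0,0) is 4.
  row1 ← row1 − (3)·row0  ⇒  L[1][0]=3, U row1=(0, 5, 2)
  row2 ← row2 − (2)·row0  ⇒  L[2][0]=2, U row2=(0, 2, 3)
Step 2: pivot at (1,1) is 5.
  row2 ← row2 − (6)·row1  ⇒  L[2][1]=6, U row2=(0, 0, 5)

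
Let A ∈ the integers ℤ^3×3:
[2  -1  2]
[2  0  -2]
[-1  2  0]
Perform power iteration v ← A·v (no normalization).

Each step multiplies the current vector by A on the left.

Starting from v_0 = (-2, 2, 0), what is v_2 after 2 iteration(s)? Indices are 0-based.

v_2 = (4, -24, -2)

v_0 = (-2, 2, 0).
v_1 = A·v_0 = (-6, -4, 6).
v_2 = A·v_1 = (4, -24, -2).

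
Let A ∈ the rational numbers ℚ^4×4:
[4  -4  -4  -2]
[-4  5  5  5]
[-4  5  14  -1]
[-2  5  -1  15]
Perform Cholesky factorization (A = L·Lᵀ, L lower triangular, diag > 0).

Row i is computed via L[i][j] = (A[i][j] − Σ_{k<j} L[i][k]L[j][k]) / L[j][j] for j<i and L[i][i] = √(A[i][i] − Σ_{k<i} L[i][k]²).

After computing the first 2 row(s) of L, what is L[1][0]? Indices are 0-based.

L[1][0] = -2

Step 1: L[0][0] = √(4) = 2.
  L[1][0] = (-4) / L[0][0] = -2.
Step 2: L[1][1] = √(1) = 1.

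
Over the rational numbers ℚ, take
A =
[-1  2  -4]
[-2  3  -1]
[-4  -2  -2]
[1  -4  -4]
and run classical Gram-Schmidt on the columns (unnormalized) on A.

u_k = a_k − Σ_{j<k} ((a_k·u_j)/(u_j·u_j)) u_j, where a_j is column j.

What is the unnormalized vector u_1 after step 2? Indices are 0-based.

Step 1: u_0 = a_0 = (-1, -2, -4, 1).
Step 2: u_1 = a_1 − (-2/11)·u_0 = (20/11, 29/11, -30/11, -42/11).

u_1 = (20/11, 29/11, -30/11, -42/11)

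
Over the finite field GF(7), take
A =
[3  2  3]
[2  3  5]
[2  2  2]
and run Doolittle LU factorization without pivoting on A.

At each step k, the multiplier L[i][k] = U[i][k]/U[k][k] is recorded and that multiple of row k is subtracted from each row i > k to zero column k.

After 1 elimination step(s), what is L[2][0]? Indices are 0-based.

k=0: U[0][0]=3
  eliminate (1,0): mult=3, new row 1: (0, 4, 3); set L[1][0]=3
  eliminate (2,0): mult=3, new row 2: (0, 3, 0); set L[2][0]=3

L[2][0] = 3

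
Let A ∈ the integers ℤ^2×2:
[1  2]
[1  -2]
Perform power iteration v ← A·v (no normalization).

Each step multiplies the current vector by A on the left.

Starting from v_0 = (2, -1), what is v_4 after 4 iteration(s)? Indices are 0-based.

v_4 = (40, -56)

v_0 = (2, -1).
v_1 = A·v_0 = (0, 4).
v_2 = A·v_1 = (8, -8).
v_3 = A·v_2 = (-8, 24).
v_4 = A·v_3 = (40, -56).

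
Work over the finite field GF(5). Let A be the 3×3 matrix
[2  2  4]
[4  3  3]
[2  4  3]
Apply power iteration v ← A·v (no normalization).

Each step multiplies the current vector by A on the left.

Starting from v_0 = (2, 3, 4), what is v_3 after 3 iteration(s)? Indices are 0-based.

v_3 = (2, 4, 0)

v_0 = (2, 3, 4).
v_1 = A·v_0 = (1, 4, 3).
v_2 = A·v_1 = (2, 0, 2).
v_3 = A·v_2 = (2, 4, 0).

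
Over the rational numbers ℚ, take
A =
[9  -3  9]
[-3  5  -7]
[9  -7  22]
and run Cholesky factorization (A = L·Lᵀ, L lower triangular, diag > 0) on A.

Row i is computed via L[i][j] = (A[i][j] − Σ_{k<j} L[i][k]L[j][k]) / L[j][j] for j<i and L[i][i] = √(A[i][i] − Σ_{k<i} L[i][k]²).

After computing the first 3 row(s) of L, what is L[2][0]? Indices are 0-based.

L[2][0] = 3

Step 1: L[0][0] = √(9) = 3.
  L[1][0] = (-3) / L[0][0] = -1.
Step 2: L[1][1] = √(4) = 2.
  L[2][0] = (9) / L[0][0] = 3.
  L[2][1] = (-4) / L[1][1] = -2.
Step 3: L[2][2] = √(9) = 3.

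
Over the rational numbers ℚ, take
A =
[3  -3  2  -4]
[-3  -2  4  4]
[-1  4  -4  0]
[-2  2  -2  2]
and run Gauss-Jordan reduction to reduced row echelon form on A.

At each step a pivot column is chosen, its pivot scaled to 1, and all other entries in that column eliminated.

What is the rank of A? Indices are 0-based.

[1] R0 /= 3  ⇒  (1, -1, 2/3, -4/3)
     R1 -= -3·R0  ⇒  (0, -5, 6, 0)
     R2 -= -1·R0  ⇒  (0, 3, -10/3, -4/3)
     R3 -= -2·R0  ⇒  (0, 0, -2/3, -2/3)
[2] R1 /= -5  ⇒  (0, 1, -6/5, 0)
     R0 -= -1·R1  ⇒  (1, 0, -8/15, -4/3)
     R2 -= 3·R1  ⇒  (0, 0, 4/15, -4/3)
[3] R2 /= 4/15  ⇒  (0, 0, 1, -5)
     R0 -= -8/15·R2  ⇒  (1, 0, 0, -4)
     R1 -= -6/5·R2  ⇒  (0, 1, 0, -6)
     R3 -= -2/3·R2  ⇒  (0, 0, 0, -4)
[4] R3 /= -4  ⇒  (0, 0, 0, 1)
     R0 -= -4·R3  ⇒  (1, 0, 0, 0)
     R1 -= -6·R3  ⇒  (0, 1, 0, 0)
     R2 -= -5·R3  ⇒  (0, 0, 1, 0)

rank = 4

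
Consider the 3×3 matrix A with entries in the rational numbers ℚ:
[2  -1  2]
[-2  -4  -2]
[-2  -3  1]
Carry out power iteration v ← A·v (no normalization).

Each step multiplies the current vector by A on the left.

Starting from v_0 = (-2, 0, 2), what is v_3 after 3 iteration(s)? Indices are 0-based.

v_3 = (48, 12, 18)

v_0 = (-2, 0, 2).
v_1 = A·v_0 = (0, 0, 6).
v_2 = A·v_1 = (12, -12, 6).
v_3 = A·v_2 = (48, 12, 18).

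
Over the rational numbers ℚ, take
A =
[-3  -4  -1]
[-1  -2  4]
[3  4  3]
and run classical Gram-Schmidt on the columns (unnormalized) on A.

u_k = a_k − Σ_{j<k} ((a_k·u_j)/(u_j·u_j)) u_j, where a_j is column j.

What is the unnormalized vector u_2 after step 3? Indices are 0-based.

Step 1: u_0 = a_0 = (-3, -1, 3).
Step 2: u_1 = a_1 − (26/19)·u_0 = (2/19, -12/19, -2/19).
Step 3: u_2 = a_2 − (8/19)·u_0 − (-7)·u_1 = (1, 0, 1).

u_2 = (1, 0, 1)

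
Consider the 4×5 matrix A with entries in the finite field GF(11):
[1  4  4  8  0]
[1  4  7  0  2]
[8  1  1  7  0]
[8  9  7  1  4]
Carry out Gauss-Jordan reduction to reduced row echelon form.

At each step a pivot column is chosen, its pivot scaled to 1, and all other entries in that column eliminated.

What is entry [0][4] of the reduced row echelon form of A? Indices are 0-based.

[1] R0 /= 1  ⇒  (1, 4, 4, 8, 0)
     R1 -= 1·R0  ⇒  (0, 0, 3, 3, 2)
     R2 -= 8·R0  ⇒  (0, 2, 2, 9, 0)
     R3 -= 8·R0  ⇒  (0, 10, 8, 3, 4)
[2] R1 <-> R2
[2] R1 /= 2  ⇒  (0, 1, 1, 10, 0)
     R0 -= 4·R1  ⇒  (1, 0, 0, 1, 0)
     R3 -= 10·R1  ⇒  (0, 0, 9, 2, 4)
[3] R2 /= 3  ⇒  (0, 0, 1, 1, 8)
     R1 -= 1·R2  ⇒  (0, 1, 0, 9, 3)
     R3 -= 9·R2  ⇒  (0, 0, 0, 4, 9)
[4] R3 /= 4  ⇒  (0, 0, 0, 1, 5)
     R0 -= 1·R3  ⇒  (1, 0, 0, 0, 6)
     R1 -= 9·R3  ⇒  (0, 1, 0, 0, 2)
     R2 -= 1·R3  ⇒  (0, 0, 1, 0, 3)

M[0][4] = 6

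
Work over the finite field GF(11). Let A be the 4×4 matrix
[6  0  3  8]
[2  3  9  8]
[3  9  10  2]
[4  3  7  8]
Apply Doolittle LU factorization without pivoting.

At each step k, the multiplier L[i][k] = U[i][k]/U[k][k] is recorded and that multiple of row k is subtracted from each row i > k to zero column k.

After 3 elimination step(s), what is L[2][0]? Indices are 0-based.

L[2][0] = 6

[col 0] pivot 6
  R1 -= 4*R0 → (0, 3, 8, 9)  (L[1][0] := 4)
  R2 -= 6*R0 → (0, 9, 3, 9)  (L[2][0] := 6)
  R3 -= 8*R0 → (0, 3, 5, 10)  (L[3][0] := 8)
[col 1] pivot 3
  R2 -= 3*R1 → (0, 0, 1, 4)  (L[2][1] := 3)
  R3 -= 1*R1 → (0, 0, 8, 1)  (L[3][1] := 1)
[col 2] pivot 1
  R3 -= 8*R2 → (0, 0, 0, 2)  (L[3][2] := 8)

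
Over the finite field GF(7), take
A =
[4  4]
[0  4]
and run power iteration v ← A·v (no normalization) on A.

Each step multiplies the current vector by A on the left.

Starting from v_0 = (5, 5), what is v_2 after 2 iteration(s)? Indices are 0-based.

v_2 = (2, 3)

v_0 = (5, 5).
v_1 = A·v_0 = (5, 6).
v_2 = A·v_1 = (2, 3).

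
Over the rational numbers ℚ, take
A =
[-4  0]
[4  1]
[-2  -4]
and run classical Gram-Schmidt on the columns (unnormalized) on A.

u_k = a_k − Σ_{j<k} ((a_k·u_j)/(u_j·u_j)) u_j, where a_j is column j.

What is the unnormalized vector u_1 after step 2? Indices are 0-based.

Step 1: u_0 = a_0 = (-4, 4, -2).
Step 2: u_1 = a_1 − (1/3)·u_0 = (4/3, -1/3, -10/3).

u_1 = (4/3, -1/3, -10/3)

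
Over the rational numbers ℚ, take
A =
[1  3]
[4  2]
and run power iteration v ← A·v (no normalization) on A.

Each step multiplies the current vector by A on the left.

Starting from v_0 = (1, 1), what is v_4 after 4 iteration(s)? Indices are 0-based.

v_0 = (1, 1).
v_1 = A·v_0 = (4, 6).
v_2 = A·v_1 = (22, 28).
v_3 = A·v_2 = (106, 144).
v_4 = A·v_3 = (538, 712).

v_4 = (538, 712)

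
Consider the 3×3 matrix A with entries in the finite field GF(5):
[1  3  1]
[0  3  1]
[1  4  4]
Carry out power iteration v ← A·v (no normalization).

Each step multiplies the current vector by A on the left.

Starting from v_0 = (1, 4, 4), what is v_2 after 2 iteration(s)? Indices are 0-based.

v_2 = (3, 1, 3)

v_0 = (1, 4, 4).
v_1 = A·v_0 = (2, 1, 3).
v_2 = A·v_1 = (3, 1, 3).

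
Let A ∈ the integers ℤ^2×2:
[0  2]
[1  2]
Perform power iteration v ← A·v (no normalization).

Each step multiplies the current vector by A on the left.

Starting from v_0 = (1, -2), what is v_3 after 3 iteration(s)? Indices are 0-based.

v_0 = (1, -2).
v_1 = A·v_0 = (-4, -3).
v_2 = A·v_1 = (-6, -10).
v_3 = A·v_2 = (-20, -26).

v_3 = (-20, -26)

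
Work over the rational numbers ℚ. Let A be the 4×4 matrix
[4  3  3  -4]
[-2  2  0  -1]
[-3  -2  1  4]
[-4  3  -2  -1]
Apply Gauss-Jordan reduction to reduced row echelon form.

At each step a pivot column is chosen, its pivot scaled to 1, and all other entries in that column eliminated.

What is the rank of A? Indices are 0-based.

rank = 4

pivot(0,0)=4: scale R0 → (1, 3/4, 3/4, -1)
  clear (1,0): R1 −= (-2)R0 → (0, 7/2, 3/2, -3)
  clear (2,0): R2 −= (-3)R0 → (0, 1/4, 13/4, 1)
  clear (3,0): R3 −= (-4)R0 → (0, 6, 1, -5)
pivot(1,1)=7/2: scale R1 → (0, 1, 3/7, -6/7)
  clear (0,1): R0 −= (3/4)R1 → (1, 0, 3/7, -5/14)
  clear (2,1): R2 −= (1/4)R1 → (0, 0, 22/7, 17/14)
  clear (3,1): R3 −= (6)R1 → (0, 0, -11/7, 1/7)
pivot(2,2)=22/7: scale R2 → (0, 0, 1, 17/44)
  clear (0,2): R0 −= (3/7)R2 → (1, 0, 0, -23/44)
  clear (1,2): R1 −= (3/7)R2 → (0, 1, 0, -45/44)
  clear (3,2): R3 −= (-11/7)R2 → (0, 0, 0, 3/4)
pivot(3,3)=3/4: scale R3 → (0, 0, 0, 1)
  clear (0,3): R0 −= (-23/44)R3 → (1, 0, 0, 0)
  clear (1,3): R1 −= (-45/44)R3 → (0, 1, 0, 0)
  clear (2,3): R2 −= (17/44)R3 → (0, 0, 1, 0)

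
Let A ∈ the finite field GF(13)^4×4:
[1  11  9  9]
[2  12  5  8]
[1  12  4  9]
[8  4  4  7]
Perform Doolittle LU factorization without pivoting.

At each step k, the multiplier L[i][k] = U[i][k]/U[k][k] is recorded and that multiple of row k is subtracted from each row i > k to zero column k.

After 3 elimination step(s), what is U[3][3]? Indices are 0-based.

Step 1: pivot at (0,0) is 1.
  row1 ← row1 − (2)·row0  ⇒  L[1][0]=2, U row1=(0, 3, 0, 3)
  row2 ← row2 − (1)·row0  ⇒  L[2][0]=1, U row2=(0, 1, 8, 0)
  row3 ← row3 − (8)·row0  ⇒  L[3][0]=8, U row3=(0, 7, 10, 0)
Step 2: pivot at (1,1) is 3.
  row2 ← row2 − (9)·row1  ⇒  L[2][1]=9, U row2=(0, 0, 8, 12)
  row3 ← row3 − (11)·row1  ⇒  L[3][1]=11, U row3=(0, 0, 10, 6)
Step 3: pivot at (2,2) is 8.
  row3 ← row3 − (11)·row2  ⇒  L[3][2]=11, U row3=(0, 0, 0, 4)

U[3][3] = 4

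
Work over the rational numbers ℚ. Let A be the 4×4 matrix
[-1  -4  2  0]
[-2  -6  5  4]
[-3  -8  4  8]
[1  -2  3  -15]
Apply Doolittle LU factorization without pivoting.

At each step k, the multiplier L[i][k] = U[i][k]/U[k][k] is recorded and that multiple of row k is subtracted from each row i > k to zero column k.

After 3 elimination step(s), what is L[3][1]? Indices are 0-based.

L[3][1] = -3

k=0: U[0][0]=-1
  eliminate (1,0): mult=2, new row 1: (0, 2, 1, 4); set L[1][0]=2
  eliminate (2,0): mult=3, new row 2: (0, 4, -2, 8); set L[2][0]=3
  eliminate (3,0): mult=-1, new row 3: (0, -6, 5, -15); set L[3][0]=-1
k=1: U[1][1]=2
  eliminate (2,1): mult=2, new row 2: (0, 0, -4, 0); set L[2][1]=2
  eliminate (3,1): mult=-3, new row 3: (0, 0, 8, -3); set L[3][1]=-3
k=2: U[2][2]=-4
  eliminate (3,2): mult=-2, new row 3: (0, 0, 0, -3); set L[3][2]=-2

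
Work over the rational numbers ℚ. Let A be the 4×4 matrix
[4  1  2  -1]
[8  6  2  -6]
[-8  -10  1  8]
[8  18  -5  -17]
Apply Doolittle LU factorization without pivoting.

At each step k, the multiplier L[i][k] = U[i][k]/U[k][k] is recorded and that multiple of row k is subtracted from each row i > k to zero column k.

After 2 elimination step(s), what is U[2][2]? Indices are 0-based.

[col 0] pivot 4
  R1 -= 2*R0 → (0, 4, -2, -4)  (L[1][0] := 2)
  R2 -= -2*R0 → (0, -8, 5, 6)  (L[2][0] := -2)
  R3 -= 2*R0 → (0, 16, -9, -15)  (L[3][0] := 2)
[col 1] pivot 4
  R2 -= -2*R1 → (0, 0, 1, -2)  (L[2][1] := -2)
  R3 -= 4*R1 → (0, 0, -1, 1)  (L[3][1] := 4)

U[2][2] = 1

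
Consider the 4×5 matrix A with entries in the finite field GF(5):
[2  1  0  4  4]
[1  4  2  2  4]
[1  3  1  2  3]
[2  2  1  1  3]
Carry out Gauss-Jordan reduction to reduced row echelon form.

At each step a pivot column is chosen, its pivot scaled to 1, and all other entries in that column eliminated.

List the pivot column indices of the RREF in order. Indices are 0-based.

step 1: normalize row 0 (÷2) = (1, 3, 0, 2, 2)
  row 1: subtract 1×row0 = (0, 1, 2, 0, 2)
  row 2: subtract 1×row0 = (0, 0, 1, 0, 1)
  row 3: subtract 2×row0 = (0, 1, 1, 2, 4)
step 2: normalize row 1 (÷1) = (0, 1, 2, 0, 2)
  row 0: subtract 3×row1 = (1, 0, 4, 2, 1)
  row 3: subtract 1×row1 = (0, 0, 4, 2, 2)
step 3: normalize row 2 (÷1) = (0, 0, 1, 0, 1)
  row 0: subtract 4×row2 = (1, 0, 0, 2, 2)
  row 1: subtract 2×row2 = (0, 1, 0, 0, 0)
  row 3: subtract 4×row2 = (0, 0, 0, 2, 3)
step 4: normalize row 3 (÷2) = (0, 0, 0, 1, 4)
  row 0: subtract 2×row3 = (1, 0, 0, 0, 4)

pivot columns: 0, 1, 2, 3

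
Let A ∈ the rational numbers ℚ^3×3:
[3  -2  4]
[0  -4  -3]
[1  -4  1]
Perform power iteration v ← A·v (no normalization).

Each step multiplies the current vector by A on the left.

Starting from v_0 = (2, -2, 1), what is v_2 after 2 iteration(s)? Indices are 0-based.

v_2 = (76, -53, 5)

v_0 = (2, -2, 1).
v_1 = A·v_0 = (14, 5, 11).
v_2 = A·v_1 = (76, -53, 5).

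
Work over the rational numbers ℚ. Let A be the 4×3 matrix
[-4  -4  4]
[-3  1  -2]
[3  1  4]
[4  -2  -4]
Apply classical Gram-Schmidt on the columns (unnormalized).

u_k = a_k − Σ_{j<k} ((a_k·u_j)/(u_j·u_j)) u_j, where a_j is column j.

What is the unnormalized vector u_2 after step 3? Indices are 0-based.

Step 1: u_0 = a_0 = (-4, -3, 3, 4).
Step 2: u_1 = a_1 − (4/25)·u_0 = (-84/25, 37/25, 13/25, -66/25).
Step 3: u_2 = a_2 − (-7/25)·u_0 − (-47/259)·u_1 = (84/37, -18/7, 1278/259, -870/259).

u_2 = (84/37, -18/7, 1278/259, -870/259)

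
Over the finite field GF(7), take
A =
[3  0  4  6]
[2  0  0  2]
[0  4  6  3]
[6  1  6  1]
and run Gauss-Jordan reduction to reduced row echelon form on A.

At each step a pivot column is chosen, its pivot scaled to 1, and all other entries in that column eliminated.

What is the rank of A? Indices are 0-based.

rank = 4

step 1: normalize row 0 (÷3) = (1, 0, 6, 2)
  row 1: subtract 2×row0 = (0, 0, 2, 5)
  row 3: subtract 6×row0 = (0, 1, 5, 3)
step 2: exchange rows 1,2
step 2: normalize row 1 (÷4) = (0, 1, 5, 6)
  row 3: subtract 1×row1 = (0, 0, 0, 4)
step 3: normalize row 2 (÷2) = (0, 0, 1, 6)
  row 0: subtract 6×row2 = (1, 0, 0, 1)
  row 1: subtract 5×row2 = (0, 1, 0, 4)
step 4: normalize row 3 (÷4) = (0, 0, 0, 1)
  row 0: subtract 1×row3 = (1, 0, 0, 0)
  row 1: subtract 4×row3 = (0, 1, 0, 0)
  row 2: subtract 6×row3 = (0, 0, 1, 0)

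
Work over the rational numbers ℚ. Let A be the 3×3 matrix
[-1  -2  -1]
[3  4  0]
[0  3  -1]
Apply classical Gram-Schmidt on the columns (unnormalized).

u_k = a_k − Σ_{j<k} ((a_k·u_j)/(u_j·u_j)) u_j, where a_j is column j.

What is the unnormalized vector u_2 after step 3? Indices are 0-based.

Step 1: u_0 = a_0 = (-1, 3, 0).
Step 2: u_1 = a_1 − (7/5)·u_0 = (-3/5, -1/5, 3).
Step 3: u_2 = a_2 − (1/10)·u_0 − (-12/47)·u_1 = (-99/94, -33/94, -11/47).

u_2 = (-99/94, -33/94, -11/47)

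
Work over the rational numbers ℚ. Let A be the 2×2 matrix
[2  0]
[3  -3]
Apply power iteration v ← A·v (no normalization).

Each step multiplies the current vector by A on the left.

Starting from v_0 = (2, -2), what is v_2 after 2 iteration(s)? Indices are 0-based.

v_0 = (2, -2).
v_1 = A·v_0 = (4, 12).
v_2 = A·v_1 = (8, -24).

v_2 = (8, -24)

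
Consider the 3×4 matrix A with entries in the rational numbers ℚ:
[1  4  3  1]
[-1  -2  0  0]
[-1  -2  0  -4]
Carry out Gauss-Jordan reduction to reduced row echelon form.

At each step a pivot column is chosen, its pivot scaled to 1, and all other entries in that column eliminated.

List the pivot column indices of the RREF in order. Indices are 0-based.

pivot columns: 0, 1, 3

pivot(0,0)=1: scale R0 → (1, 4, 3, 1)
  clear (1,0): R1 −= (-1)R0 → (0, 2, 3, 1)
  clear (2,0): R2 −= (-1)R0 → (0, 2, 3, -3)
pivot(1,1)=2: scale R1 → (0, 1, 3/2, 1/2)
  clear (0,1): R0 −= (4)R1 → (1, 0, -3, -1)
  clear (2,1): R2 −= (2)R1 → (0, 0, 0, -4)
col 2: no nonzero at/below row 2; advance.
pivot(2,3)=-4: scale R2 → (0, 0, 0, 1)
  clear (0,3): R0 −= (-1)R2 → (1, 0, -3, 0)
  clear (1,3): R1 −= (1/2)R2 → (0, 1, 3/2, 0)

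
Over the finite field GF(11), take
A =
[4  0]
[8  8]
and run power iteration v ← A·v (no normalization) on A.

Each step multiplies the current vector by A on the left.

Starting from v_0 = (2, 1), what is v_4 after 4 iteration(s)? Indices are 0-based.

v_0 = (2, 1).
v_1 = A·v_0 = (8, 2).
v_2 = A·v_1 = (10, 3).
v_3 = A·v_2 = (7, 5).
v_4 = A·v_3 = (6, 8).

v_4 = (6, 8)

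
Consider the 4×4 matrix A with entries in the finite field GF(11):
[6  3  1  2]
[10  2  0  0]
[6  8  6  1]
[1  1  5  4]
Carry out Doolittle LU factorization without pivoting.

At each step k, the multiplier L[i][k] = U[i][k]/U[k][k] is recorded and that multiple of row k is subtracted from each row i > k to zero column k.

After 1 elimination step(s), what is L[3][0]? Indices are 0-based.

L[3][0] = 2

Step 1: pivot at (0,0) is 6.
  row1 ← row1 − (9)·row0  ⇒  L[1][0]=9, U row1=(0, 8, 2, 4)
  row2 ← row2 − (1)·row0  ⇒  L[2][0]=1, U row2=(0, 5, 5, 10)
  row3 ← row3 − (2)·row0  ⇒  L[3][0]=2, U row3=(0, 6, 3, 0)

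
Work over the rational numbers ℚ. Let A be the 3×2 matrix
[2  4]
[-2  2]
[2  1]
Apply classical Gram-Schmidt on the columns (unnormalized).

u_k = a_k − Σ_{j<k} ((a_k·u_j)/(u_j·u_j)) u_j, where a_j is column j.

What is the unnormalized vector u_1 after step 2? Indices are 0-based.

Step 1: u_0 = a_0 = (2, -2, 2).
Step 2: u_1 = a_1 − (1/2)·u_0 = (3, 3, 0).

u_1 = (3, 3, 0)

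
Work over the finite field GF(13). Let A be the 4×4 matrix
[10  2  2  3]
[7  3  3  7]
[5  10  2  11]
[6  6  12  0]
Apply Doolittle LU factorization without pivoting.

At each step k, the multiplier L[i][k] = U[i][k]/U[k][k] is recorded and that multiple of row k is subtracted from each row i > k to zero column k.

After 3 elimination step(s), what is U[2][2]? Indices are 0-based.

U[2][2] = 5

k=0: U[0][0]=10
  eliminate (1,0): mult=2, new row 1: (0, 12, 12, 1); set L[1][0]=2
  eliminate (2,0): mult=7, new row 2: (0, 9, 1, 3); set L[2][0]=7
  eliminate (3,0): mult=11, new row 3: (0, 10, 3, 6); set L[3][0]=11
k=1: U[1][1]=12
  eliminate (2,1): mult=4, new row 2: (0, 0, 5, 12); set L[2][1]=4
  eliminate (3,1): mult=3, new row 3: (0, 0, 6, 3); set L[3][1]=3
k=2: U[2][2]=5
  eliminate (3,2): mult=9, new row 3: (0, 0, 0, 12); set L[3][2]=9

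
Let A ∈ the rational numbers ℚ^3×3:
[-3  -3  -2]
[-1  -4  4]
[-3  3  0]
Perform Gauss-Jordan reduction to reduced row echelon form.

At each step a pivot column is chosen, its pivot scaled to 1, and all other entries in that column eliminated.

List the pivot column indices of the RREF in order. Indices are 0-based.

step 1: normalize row 0 (÷-3) = (1, 1, 2/3)
  row 1: subtract -1×row0 = (0, -3, 14/3)
  row 2: subtract -3×row0 = (0, 6, 2)
step 2: normalize row 1 (÷-3) = (0, 1, -14/9)
  row 0: subtract 1×row1 = (1, 0, 20/9)
  row 2: subtract 6×row1 = (0, 0, 34/3)
step 3: normalize row 2 (÷34/3) = (0, 0, 1)
  row 0: subtract 20/9×row2 = (1, 0, 0)
  row 1: subtract -14/9×row2 = (0, 1, 0)

pivot columns: 0, 1, 2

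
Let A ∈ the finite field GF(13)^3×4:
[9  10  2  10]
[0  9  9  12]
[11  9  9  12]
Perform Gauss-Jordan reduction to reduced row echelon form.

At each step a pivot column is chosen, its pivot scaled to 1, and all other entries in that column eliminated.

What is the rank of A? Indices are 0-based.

pivot(0,0)=9: scale R0 → (1, 4, 6, 4)
  clear (2,0): R2 −= (11)R0 → (0, 4, 8, 7)
pivot(1,1)=9: scale R1 → (0, 1, 1, 10)
  clear (0,1): R0 −= (4)R1 → (1, 0, 2, 3)
  clear (2,1): R2 −= (4)R1 → (0, 0, 4, 6)
pivot(2,2)=4: scale R2 → (0, 0, 1, 8)
  clear (0,2): R0 −= (2)R2 → (1, 0, 0, 0)
  clear (1,2): R1 −= (1)R2 → (0, 1, 0, 2)

rank = 3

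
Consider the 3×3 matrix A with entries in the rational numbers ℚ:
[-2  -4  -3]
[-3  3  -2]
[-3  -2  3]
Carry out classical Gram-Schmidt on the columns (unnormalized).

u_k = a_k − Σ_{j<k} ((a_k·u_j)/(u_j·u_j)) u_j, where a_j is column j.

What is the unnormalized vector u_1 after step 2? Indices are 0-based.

u_1 = (-39/11, 81/22, -29/22)

Step 1: u_0 = a_0 = (-2, -3, -3).
Step 2: u_1 = a_1 − (5/22)·u_0 = (-39/11, 81/22, -29/22).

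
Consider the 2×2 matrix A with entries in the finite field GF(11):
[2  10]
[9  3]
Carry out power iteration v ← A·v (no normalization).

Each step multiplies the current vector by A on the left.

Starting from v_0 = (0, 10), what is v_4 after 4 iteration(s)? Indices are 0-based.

v_0 = (0, 10).
v_1 = A·v_0 = (1, 8).
v_2 = A·v_1 = (5, 0).
v_3 = A·v_2 = (10, 1).
v_4 = A·v_3 = (8, 5).

v_4 = (8, 5)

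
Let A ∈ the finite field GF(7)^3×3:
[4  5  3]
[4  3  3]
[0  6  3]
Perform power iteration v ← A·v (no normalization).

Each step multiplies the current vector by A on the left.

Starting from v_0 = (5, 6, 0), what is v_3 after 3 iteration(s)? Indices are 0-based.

v_3 = (0, 3, 5)

v_0 = (5, 6, 0).
v_1 = A·v_0 = (1, 3, 1).
v_2 = A·v_1 = (1, 2, 0).
v_3 = A·v_2 = (0, 3, 5).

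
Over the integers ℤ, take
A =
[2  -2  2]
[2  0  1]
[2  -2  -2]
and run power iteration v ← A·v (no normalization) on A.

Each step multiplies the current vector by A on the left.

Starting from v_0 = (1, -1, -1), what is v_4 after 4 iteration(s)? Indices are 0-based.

v_0 = (1, -1, -1).
v_1 = A·v_0 = (2, 1, 6).
v_2 = A·v_1 = (14, 10, -10).
v_3 = A·v_2 = (-12, 18, 28).
v_4 = A·v_3 = (-4, 4, -116).

v_4 = (-4, 4, -116)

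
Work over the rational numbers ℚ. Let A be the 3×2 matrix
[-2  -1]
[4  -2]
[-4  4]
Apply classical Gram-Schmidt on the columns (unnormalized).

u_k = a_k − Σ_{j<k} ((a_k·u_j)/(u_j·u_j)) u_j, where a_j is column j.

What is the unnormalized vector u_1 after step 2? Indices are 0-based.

u_1 = (-20/9, 4/9, 14/9)

Step 1: u_0 = a_0 = (-2, 4, -4).
Step 2: u_1 = a_1 − (-11/18)·u_0 = (-20/9, 4/9, 14/9).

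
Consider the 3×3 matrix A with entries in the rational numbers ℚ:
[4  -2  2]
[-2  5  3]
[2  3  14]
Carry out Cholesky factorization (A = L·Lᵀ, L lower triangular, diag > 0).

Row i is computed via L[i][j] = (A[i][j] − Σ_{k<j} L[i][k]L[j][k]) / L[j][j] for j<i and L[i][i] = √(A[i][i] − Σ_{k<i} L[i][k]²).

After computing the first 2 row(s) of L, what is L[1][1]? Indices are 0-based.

L[1][1] = 2

Step 1: L[0][0] = √(4) = 2.
  L[1][0] = (-2) / L[0][0] = -1.
Step 2: L[1][1] = √(4) = 2.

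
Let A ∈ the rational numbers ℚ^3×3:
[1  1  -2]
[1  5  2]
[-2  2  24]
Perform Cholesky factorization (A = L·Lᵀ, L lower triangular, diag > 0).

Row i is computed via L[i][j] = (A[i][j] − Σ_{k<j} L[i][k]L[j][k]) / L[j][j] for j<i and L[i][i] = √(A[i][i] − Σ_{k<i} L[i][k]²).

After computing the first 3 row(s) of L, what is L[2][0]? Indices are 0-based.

L[2][0] = -2

Step 1: L[0][0] = √(1) = 1.
  L[1][0] = (1) / L[0][0] = 1.
Step 2: L[1][1] = √(4) = 2.
  L[2][0] = (-2) / L[0][0] = -2.
  L[2][1] = (4) / L[1][1] = 2.
Step 3: L[2][2] = √(16) = 4.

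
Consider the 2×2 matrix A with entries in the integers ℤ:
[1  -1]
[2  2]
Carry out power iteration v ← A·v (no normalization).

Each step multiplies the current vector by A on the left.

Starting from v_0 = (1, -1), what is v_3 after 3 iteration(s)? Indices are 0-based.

v_3 = (-2, 12)

v_0 = (1, -1).
v_1 = A·v_0 = (2, 0).
v_2 = A·v_1 = (2, 4).
v_3 = A·v_2 = (-2, 12).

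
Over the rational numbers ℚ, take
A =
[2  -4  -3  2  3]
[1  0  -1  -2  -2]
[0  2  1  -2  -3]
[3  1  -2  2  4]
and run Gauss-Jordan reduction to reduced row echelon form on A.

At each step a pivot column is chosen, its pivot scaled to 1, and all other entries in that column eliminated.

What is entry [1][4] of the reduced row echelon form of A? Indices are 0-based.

[1] R0 /= 2  ⇒  (1, -2, -3/2, 1, 3/2)
     R1 -= 1·R0  ⇒  (0, 2, 1/2, -3, -7/2)
     R3 -= 3·R0  ⇒  (0, 7, 5/2, -1, -1/2)
[2] R1 /= 2  ⇒  (0, 1, 1/4, -3/2, -7/4)
     R0 -= -2·R1  ⇒  (1, 0, -1, -2, -2)
     R2 -= 2·R1  ⇒  (0, 0, 1/2, 1, 1/2)
     R3 -= 7·R1  ⇒  (0, 0, 3/4, 19/2, 47/4)
[3] R2 /= 1/2  ⇒  (0, 0, 1, 2, 1)
     R0 -= -1·R2  ⇒  (1, 0, 0, 0, -1)
     R1 -= 1/4·R2  ⇒  (0, 1, 0, -2, -2)
     R3 -= 3/4·R2  ⇒  (0, 0, 0, 8, 11)
[4] R3 /= 8  ⇒  (0, 0, 0, 1, 11/8)
     R1 -= -2·R3  ⇒  (0, 1, 0, 0, 3/4)
     R2 -= 2·R3  ⇒  (0, 0, 1, 0, -7/4)

M[1][4] = 3/4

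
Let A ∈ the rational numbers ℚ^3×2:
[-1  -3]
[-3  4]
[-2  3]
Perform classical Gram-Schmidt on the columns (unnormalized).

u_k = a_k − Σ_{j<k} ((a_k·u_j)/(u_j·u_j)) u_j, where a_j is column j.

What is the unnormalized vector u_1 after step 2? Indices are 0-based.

Step 1: u_0 = a_0 = (-1, -3, -2).
Step 2: u_1 = a_1 − (-15/14)·u_0 = (-57/14, 11/14, 6/7).

u_1 = (-57/14, 11/14, 6/7)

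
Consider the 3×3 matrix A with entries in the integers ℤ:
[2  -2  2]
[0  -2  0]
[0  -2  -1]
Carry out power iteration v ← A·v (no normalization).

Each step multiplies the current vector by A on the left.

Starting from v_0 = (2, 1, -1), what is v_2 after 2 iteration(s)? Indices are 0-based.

v_2 = (2, 4, 5)

v_0 = (2, 1, -1).
v_1 = A·v_0 = (0, -2, -1).
v_2 = A·v_1 = (2, 4, 5).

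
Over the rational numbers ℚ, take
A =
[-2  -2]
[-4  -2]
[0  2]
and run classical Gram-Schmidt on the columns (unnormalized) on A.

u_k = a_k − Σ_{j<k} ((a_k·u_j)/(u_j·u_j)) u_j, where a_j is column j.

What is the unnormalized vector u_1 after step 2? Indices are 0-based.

Step 1: u_0 = a_0 = (-2, -4, 0).
Step 2: u_1 = a_1 − (3/5)·u_0 = (-4/5, 2/5, 2).

u_1 = (-4/5, 2/5, 2)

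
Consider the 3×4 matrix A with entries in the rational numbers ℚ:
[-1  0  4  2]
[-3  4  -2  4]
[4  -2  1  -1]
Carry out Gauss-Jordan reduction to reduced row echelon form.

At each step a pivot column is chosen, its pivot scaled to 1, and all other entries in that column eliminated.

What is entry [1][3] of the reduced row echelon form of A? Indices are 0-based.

pivot(0,0)=-1: scale R0 → (1, 0, -4, -2)
  clear (1,0): R1 −= (-3)R0 → (0, 4, -14, -2)
  clear (2,0): R2 −= (4)R0 → (0, -2, 17, 7)
pivot(1,1)=4: scale R1 → (0, 1, -7/2, -1/2)
  clear (2,1): R2 −= (-2)R1 → (0, 0, 10, 6)
pivot(2,2)=10: scale R2 → (0, 0, 1, 3/5)
  clear (0,2): R0 −= (-4)R2 → (1, 0, 0, 2/5)
  clear (1,2): R1 −= (-7/2)R2 → (0, 1, 0, 8/5)

M[1][3] = 8/5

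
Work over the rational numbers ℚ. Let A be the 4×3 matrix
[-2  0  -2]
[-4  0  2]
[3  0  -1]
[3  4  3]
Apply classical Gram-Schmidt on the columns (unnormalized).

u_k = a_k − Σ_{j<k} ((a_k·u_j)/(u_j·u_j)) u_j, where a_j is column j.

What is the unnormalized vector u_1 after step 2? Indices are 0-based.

u_1 = (12/19, 24/19, -18/19, 58/19)

Step 1: u_0 = a_0 = (-2, -4, 3, 3).
Step 2: u_1 = a_1 − (6/19)·u_0 = (12/19, 24/19, -18/19, 58/19).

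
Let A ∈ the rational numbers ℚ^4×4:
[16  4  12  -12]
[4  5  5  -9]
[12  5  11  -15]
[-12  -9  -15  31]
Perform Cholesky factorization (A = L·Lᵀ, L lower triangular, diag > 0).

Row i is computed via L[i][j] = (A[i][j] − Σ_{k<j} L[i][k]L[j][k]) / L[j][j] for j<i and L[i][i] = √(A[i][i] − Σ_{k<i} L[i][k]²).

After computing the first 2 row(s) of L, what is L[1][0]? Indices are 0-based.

Step 1: L[0][0] = √(16) = 4.
  L[1][0] = (4) / L[0][0] = 1.
Step 2: L[1][1] = √(4) = 2.

L[1][0] = 1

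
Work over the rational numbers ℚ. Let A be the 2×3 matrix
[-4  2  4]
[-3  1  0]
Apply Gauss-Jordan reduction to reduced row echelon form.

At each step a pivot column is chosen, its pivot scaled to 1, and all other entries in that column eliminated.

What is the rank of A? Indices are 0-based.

rank = 2

pivot(0,0)=-4: scale R0 → (1, -1/2, -1)
  clear (1,0): R1 −= (-3)R0 → (0, -1/2, -3)
pivot(1,1)=-1/2: scale R1 → (0, 1, 6)
  clear (0,1): R0 −= (-1/2)R1 → (1, 0, 2)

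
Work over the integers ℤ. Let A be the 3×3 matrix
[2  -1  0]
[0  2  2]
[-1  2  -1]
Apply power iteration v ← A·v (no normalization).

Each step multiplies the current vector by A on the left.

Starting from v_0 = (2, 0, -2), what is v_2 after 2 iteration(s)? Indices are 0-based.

v_2 = (12, -8, -12)

v_0 = (2, 0, -2).
v_1 = A·v_0 = (4, -4, 0).
v_2 = A·v_1 = (12, -8, -12).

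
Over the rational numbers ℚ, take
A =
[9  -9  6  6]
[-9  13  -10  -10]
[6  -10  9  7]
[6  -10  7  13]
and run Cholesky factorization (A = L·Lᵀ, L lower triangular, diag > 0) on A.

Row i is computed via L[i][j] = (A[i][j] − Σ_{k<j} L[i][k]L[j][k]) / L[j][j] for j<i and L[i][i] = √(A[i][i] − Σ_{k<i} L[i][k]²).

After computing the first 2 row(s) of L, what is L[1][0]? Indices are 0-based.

Step 1: L[0][0] = √(9) = 3.
  L[1][0] = (-9) / L[0][0] = -3.
Step 2: L[1][1] = √(4) = 2.

L[1][0] = -3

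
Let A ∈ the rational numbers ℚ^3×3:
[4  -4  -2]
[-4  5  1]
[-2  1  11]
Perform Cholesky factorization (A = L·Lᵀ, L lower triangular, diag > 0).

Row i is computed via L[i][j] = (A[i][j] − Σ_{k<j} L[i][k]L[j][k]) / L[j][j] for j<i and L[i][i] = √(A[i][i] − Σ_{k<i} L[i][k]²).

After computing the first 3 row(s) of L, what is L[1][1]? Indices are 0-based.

L[1][1] = 1

Step 1: L[0][0] = √(4) = 2.
  L[1][0] = (-4) / L[0][0] = -2.
Step 2: L[1][1] = √(1) = 1.
  L[2][0] = (-2) / L[0][0] = -1.
  L[2][1] = (-1) / L[1][1] = -1.
Step 3: L[2][2] = √(9) = 3.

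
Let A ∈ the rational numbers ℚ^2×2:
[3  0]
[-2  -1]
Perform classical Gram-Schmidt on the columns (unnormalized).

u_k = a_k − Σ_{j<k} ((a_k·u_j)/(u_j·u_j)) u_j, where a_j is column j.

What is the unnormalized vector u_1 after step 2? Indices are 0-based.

u_1 = (-6/13, -9/13)

Step 1: u_0 = a_0 = (3, -2).
Step 2: u_1 = a_1 − (2/13)·u_0 = (-6/13, -9/13).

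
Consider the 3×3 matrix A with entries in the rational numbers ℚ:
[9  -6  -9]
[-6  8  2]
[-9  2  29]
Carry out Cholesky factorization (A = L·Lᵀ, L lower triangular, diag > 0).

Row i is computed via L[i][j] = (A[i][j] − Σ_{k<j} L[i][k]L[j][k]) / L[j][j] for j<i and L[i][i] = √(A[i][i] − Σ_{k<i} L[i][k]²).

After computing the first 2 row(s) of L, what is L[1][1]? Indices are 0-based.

Step 1: L[0][0] = √(9) = 3.
  L[1][0] = (-6) / L[0][0] = -2.
Step 2: L[1][1] = √(4) = 2.

L[1][1] = 2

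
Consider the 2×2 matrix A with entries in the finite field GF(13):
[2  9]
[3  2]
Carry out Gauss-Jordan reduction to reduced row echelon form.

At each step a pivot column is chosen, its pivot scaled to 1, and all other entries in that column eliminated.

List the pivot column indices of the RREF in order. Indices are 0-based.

pivot columns: 0, 1

pivot(0,0)=2: scale R0 → (1, 11)
  clear (1,0): R1 −= (3)R0 → (0, 8)
pivot(1,1)=8: scale R1 → (0, 1)
  clear (0,1): R0 −= (11)R1 → (1, 0)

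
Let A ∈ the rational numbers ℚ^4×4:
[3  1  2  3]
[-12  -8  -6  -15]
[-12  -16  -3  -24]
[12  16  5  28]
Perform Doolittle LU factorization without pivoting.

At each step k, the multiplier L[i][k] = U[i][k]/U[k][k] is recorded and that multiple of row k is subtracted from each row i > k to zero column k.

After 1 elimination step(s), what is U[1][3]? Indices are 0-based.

U[1][3] = -3

Step 1: pivot at (0,0) is 3.
  row1 ← row1 − (-4)·row0  ⇒  L[1][0]=-4, U row1=(0, -4, 2, -3)
  row2 ← row2 − (-4)·row0  ⇒  L[2][0]=-4, U row2=(0, -12, 5, -12)
  row3 ← row3 − (4)·row0  ⇒  L[3][0]=4, U row3=(0, 12, -3, 16)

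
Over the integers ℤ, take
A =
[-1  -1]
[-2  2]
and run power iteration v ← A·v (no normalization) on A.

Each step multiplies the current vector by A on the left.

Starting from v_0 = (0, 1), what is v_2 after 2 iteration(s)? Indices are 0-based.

v_2 = (-1, 6)

v_0 = (0, 1).
v_1 = A·v_0 = (-1, 2).
v_2 = A·v_1 = (-1, 6).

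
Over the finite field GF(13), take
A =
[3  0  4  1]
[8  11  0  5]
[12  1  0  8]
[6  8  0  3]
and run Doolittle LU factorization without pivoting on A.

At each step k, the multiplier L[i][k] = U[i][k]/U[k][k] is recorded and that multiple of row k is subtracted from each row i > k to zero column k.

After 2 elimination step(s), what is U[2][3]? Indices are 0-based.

U[2][3] = 3

Step 1: pivot at (0,0) is 3.
  row1 ← row1 − (7)·row0  ⇒  L[1][0]=7, U row1=(0, 11, 11, 11)
  row2 ← row2 − (4)·row0  ⇒  L[2][0]=4, U row2=(0, 1, 10, 4)
  row3 ← row3 − (2)·row0  ⇒  L[3][0]=2, U row3=(0, 8, 5, 1)
Step 2: pivot at (1,1) is 11.
  row2 ← row2 − (6)·row1  ⇒  L[2][1]=6, U row2=(0, 0, 9, 3)
  row3 ← row3 − (9)·row1  ⇒  L[3][1]=9, U row3=(0, 0, 10, 6)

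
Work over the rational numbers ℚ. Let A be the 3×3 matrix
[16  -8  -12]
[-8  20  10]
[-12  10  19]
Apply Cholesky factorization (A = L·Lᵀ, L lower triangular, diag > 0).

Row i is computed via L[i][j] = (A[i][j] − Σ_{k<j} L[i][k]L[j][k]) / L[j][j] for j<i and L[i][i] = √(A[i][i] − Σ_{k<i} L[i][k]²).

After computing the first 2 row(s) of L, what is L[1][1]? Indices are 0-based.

Step 1: L[0][0] = √(16) = 4.
  L[1][0] = (-8) / L[0][0] = -2.
Step 2: L[1][1] = √(16) = 4.

L[1][1] = 4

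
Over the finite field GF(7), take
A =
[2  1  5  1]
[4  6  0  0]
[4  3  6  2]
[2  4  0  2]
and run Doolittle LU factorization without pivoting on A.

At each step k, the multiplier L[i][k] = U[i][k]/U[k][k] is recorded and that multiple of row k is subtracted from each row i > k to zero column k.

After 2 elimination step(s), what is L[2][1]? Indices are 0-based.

L[2][1] = 2

Step 1: pivot at (0,0) is 2.
  row1 ← row1 − (2)·row0  ⇒  L[1][0]=2, U row1=(0, 4, 4, 5)
  row2 ← row2 − (2)·row0  ⇒  L[2][0]=2, U row2=(0, 1, 3, 0)
  row3 ← row3 − (1)·row0  ⇒  L[3][0]=1, U row3=(0, 3, 2, 1)
Step 2: pivot at (1,1) is 4.
  row2 ← row2 − (2)·row1  ⇒  L[2][1]=2, U row2=(0, 0, 2, 4)
  row3 ← row3 − (6)·row1  ⇒  L[3][1]=6, U row3=(0, 0, 6, 6)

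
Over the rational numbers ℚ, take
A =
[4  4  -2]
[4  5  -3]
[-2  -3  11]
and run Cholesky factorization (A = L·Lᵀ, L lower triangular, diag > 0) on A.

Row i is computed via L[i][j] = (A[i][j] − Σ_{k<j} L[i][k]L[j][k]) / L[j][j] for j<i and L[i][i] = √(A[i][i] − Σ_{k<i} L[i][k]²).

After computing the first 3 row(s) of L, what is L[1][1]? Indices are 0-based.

L[1][1] = 1

Step 1: L[0][0] = √(4) = 2.
  L[1][0] = (4) / L[0][0] = 2.
Step 2: L[1][1] = √(1) = 1.
  L[2][0] = (-2) / L[0][0] = -1.
  L[2][1] = (-1) / L[1][1] = -1.
Step 3: L[2][2] = √(9) = 3.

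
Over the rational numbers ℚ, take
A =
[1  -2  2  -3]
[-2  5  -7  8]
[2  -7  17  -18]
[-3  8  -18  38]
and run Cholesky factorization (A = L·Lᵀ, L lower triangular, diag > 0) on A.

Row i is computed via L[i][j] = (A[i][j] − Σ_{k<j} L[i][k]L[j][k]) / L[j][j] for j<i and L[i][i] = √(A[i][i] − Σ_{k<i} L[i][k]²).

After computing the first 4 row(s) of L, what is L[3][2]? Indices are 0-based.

Step 1: L[0][0] = √(1) = 1.
  L[1][0] = (-2) / L[0][0] = -2.
Step 2: L[1][1] = √(1) = 1.
  L[2][0] = (2) / L[0][0] = 2.
  L[2][1] = (-3) / L[1][1] = -3.
Step 3: L[2][2] = √(4) = 2.
  L[3][0] = (-3) / L[0][0] = -3.
  L[3][1] = (2) / L[1][1] = 2.
  L[3][2] = (-6) / L[2][2] = -3.
Step 4: L[3][3] = √(16) = 4.

L[3][2] = -3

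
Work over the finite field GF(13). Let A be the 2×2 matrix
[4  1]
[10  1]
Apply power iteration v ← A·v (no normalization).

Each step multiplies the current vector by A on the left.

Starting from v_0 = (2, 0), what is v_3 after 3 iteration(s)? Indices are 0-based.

v_3 = (9, 9)

v_0 = (2, 0).
v_1 = A·v_0 = (8, 7).
v_2 = A·v_1 = (0, 9).
v_3 = A·v_2 = (9, 9).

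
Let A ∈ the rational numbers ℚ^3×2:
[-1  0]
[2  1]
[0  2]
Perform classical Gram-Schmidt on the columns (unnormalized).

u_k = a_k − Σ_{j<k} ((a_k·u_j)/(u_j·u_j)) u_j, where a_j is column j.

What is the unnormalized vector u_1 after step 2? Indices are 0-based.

u_1 = (2/5, 1/5, 2)

Step 1: u_0 = a_0 = (-1, 2, 0).
Step 2: u_1 = a_1 − (2/5)·u_0 = (2/5, 1/5, 2).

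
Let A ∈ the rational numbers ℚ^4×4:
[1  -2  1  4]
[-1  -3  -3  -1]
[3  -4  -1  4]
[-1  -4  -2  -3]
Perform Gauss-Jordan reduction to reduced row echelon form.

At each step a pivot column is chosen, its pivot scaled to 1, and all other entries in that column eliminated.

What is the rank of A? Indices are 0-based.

[1] R0 /= 1  ⇒  (1, -2, 1, 4)
     R1 -= -1·R0  ⇒  (0, -5, -2, 3)
     R2 -= 3·R0  ⇒  (0, 2, -4, -8)
     R3 -= -1·R0  ⇒  (0, -6, -1, 1)
[2] R1 /= -5  ⇒  (0, 1, 2/5, -3/5)
     R0 -= -2·R1  ⇒  (1, 0, 9/5, 14/5)
     R2 -= 2·R1  ⇒  (0, 0, -24/5, -34/5)
     R3 -= -6·R1  ⇒  (0, 0, 7/5, -13/5)
[3] R2 /= -24/5  ⇒  (0, 0, 1, 17/12)
     R0 -= 9/5·R2  ⇒  (1, 0, 0, 1/4)
     R1 -= 2/5·R2  ⇒  (0, 1, 0, -7/6)
     R3 -= 7/5·R2  ⇒  (0, 0, 0, -55/12)
[4] R3 /= -55/12  ⇒  (0, 0, 0, 1)
     R0 -= 1/4·R3  ⇒  (1, 0, 0, 0)
     R1 -= -7/6·R3  ⇒  (0, 1, 0, 0)
     R2 -= 17/12·R3  ⇒  (0, 0, 1, 0)

rank = 4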